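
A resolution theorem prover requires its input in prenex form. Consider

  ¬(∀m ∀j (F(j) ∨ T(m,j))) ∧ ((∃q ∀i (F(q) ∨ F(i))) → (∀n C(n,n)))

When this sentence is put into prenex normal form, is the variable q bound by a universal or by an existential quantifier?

Rewrite implications/biconditionals: A → B as ¬A ∨ B.
  ¬(∀m ∀j (F(j) ∨ T(m,j))) ∧ (¬(∃q ∀i (F(q) ∨ F(i))) ∨ (∀n C(n,n)))
Move each ¬ inward, flipping quantifiers it crosses:
  (∃m ∃j (¬F(j) ∧ ¬T(m,j))) ∧ ((∀q ∃i (¬F(q) ∧ ¬F(i))) ∨ (∀n C(n,n)))
Pull the quantifiers to the front (each side's bound variable is not free in the other side):
  ∃m ∃j ∀q ∃i ∀n (¬F(j) ∧ ¬T(m,j) ∧ (¬F(q) ∧ ¬F(i) ∨ C(n,n)))
The quantifier ∃q sits under an odd number of negations (counting the antecedent side of each →), so it flips to ∀q.

universal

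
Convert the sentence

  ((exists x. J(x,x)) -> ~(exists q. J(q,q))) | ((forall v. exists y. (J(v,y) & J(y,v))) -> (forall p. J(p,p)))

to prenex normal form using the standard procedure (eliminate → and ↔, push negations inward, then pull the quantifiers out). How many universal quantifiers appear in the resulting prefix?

First replace A → B with ¬A ∨ B.
  ~(exists x. J(x,x)) | ~(exists q. J(q,q)) | ~(forall v. exists y. (J(v,y) & J(y,v))) | (forall p. J(p,p))
Move each ¬ inward, flipping quantifiers it crosses:
  (forall x. ~J(x,x)) | (forall q. ~J(q,q)) | (exists v. forall y. (~J(v,y) | ~J(y,v))) | (forall p. J(p,p))
All bound variables are already distinct, so no renaming is needed.
Extract every quantifier outward, since the variables are now distinct and don't occur free across branches:
  forall x. forall q. exists v. forall y. forall p. (~J(x,x) | ~J(q,q) | ~J(v,y) | ~J(y,v) | J(p,p))
The prefix is forall x forall q exists v forall y forall p: 4 universal, 1 existential.

4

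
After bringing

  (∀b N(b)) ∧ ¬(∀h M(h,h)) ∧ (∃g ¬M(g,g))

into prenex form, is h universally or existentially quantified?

existential

Drive negations inward (¬∀x A ≡ ∃x ¬A, ¬∃x A ≡ ∀x ¬A, De Morgan for ∧/∨):
  (∀b N(b)) ∧ (∃h ¬M(h,h)) ∧ (∃g ¬M(g,g))
All bound variables are already distinct, so no renaming is needed.
Extract every quantifier outward, since the variables are now distinct and don't occur free across branches:
  ∀b ∃h ∃g (N(b) ∧ ¬M(h,h) ∧ ¬M(g,g))
The quantifier ∀h sits under an odd number of negations, so it flips to ∃h.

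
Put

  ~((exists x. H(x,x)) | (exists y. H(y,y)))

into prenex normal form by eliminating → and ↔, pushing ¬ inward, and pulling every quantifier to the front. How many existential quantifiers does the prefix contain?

0

Move each ¬ inward, flipping quantifiers it crosses:
  (forall x. ~H(x,x)) & (forall y. ~H(y,y))
All bound variables are already distinct, so no renaming is needed.
Pull the quantifiers to the front (each side's bound variable is not free in the other side):
  forall x. forall y. (~H(x,x) & ~H(y,y))
The prefix is forall x forall y: 2 universal, 0 existential.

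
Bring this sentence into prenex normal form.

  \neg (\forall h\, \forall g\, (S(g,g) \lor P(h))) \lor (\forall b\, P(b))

\exists h\, \exists g\, \forall b\, (\neg S(g,g) \land \neg P(h) \lor P(b))

Drive negations inward (¬∀x A ≡ ∃x ¬A, ¬∃x A ≡ ∀x ¬A, De Morgan for ∧/∨):
  (\exists h\, \exists g\, (\neg S(g,g) \land \neg P(h))) \lor (\forall b\, P(b))
All bound variables are already distinct, so no renaming is needed.
Pull the quantifiers to the front (each side's bound variable is not free in the other side):
  \exists h\, \exists g\, \forall b\, (\neg S(g,g) \land \neg P(h) \lor P(b))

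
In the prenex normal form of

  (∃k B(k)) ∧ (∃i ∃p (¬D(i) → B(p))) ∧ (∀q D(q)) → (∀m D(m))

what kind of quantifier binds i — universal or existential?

universal

Rewrite implications/biconditionals: A → B as ¬A ∨ B.
  ¬((∃k B(k)) ∧ (∃i ∃p (¬¬D(i) ∨ B(p))) ∧ (∀q D(q))) ∨ (∀m D(m))
Drive negations inward (¬∀x A ≡ ∃x ¬A, ¬∃x A ≡ ∀x ¬A, De Morgan for ∧/∨):
  (∀k ¬B(k)) ∨ (∀i ∀p (¬D(i) ∧ ¬B(p))) ∨ (∃q ¬D(q)) ∨ (∀m D(m))
Extract every quantifier outward, since the variables are now distinct and don't occur free across branches:
  ∀k ∀i ∀p ∃q ∀m (¬B(k) ∨ ¬D(i) ∧ ¬B(p) ∨ ¬D(q) ∨ D(m))
The quantifier ∃i sits under an odd number of negations (counting the antecedent side of each →), so it flips to ∀i.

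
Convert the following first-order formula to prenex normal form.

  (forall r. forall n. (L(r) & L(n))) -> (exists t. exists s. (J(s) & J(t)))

exists r. exists n. exists t. exists s. (~L(r) | ~L(n) | J(s) & J(t))

Rewrite implications/biconditionals: A → B as ¬A ∨ B.
  ~(forall r. forall n. (L(r) & L(n))) | (exists t. exists s. (J(s) & J(t)))
Push ¬ through the quantifiers and connectives to reach negation normal form:
  (exists r. exists n. (~L(r) | ~L(n))) | (exists t. exists s. (J(s) & J(t)))
All bound variables are already distinct, so no renaming is needed.
Extract every quantifier outward, since the variables are now distinct and don't occur free across branches:
  exists r. exists n. exists t. exists s. (~L(r) | ~L(n) | J(s) & J(t))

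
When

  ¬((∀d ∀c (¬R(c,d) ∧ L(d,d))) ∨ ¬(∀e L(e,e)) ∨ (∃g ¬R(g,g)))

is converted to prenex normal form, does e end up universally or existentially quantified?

Drive negations inward (¬∀x A ≡ ∃x ¬A, ¬∃x A ≡ ∀x ¬A, De Morgan for ∧/∨):
  (∃d ∃c (R(c,d) ∨ ¬L(d,d))) ∧ (∀e L(e,e)) ∧ (∀g R(g,g))
All bound variables are already distinct, so no renaming is needed.
Extract every quantifier outward, since the variables are now distinct and don't occur free across branches:
  ∃d ∃c ∀e ∀g ((R(c,d) ∨ ¬L(d,d)) ∧ L(e,e) ∧ R(g,g))
The quantifier ∀e sits under an even number of negations, so it remains universal.

universal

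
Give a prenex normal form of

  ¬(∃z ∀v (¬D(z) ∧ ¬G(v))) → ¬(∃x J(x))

∃z ∀v ∀x (¬D(z) ∧ ¬G(v) ∨ ¬J(x))

Rewrite implications/biconditionals: A → B as ¬A ∨ B.
  ¬¬(∃z ∀v (¬D(z) ∧ ¬G(v))) ∨ ¬(∃x J(x))
Push ¬ through the quantifiers and connectives to reach negation normal form:
  (∃z ∀v (¬D(z) ∧ ¬G(v))) ∨ (∀x ¬J(x))
All bound variables are already distinct, so no renaming is needed.
Extract every quantifier outward, since the variables are now distinct and don't occur free across branches:
  ∃z ∀v ∀x (¬D(z) ∧ ¬G(v) ∨ ¬J(x))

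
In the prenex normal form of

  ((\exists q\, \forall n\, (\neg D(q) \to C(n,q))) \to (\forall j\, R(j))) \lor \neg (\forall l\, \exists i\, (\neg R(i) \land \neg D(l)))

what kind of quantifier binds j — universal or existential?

universal

Eliminate → and ↔ using ¬ and ∨.
  \neg (\exists q\, \forall n\, (\neg \neg D(q) \lor C(n,q))) \lor (\forall j\, R(j)) \lor \neg (\forall l\, \exists i\, (\neg R(i) \land \neg D(l)))
Drive negations inward (¬∀x A ≡ ∃x ¬A, ¬∃x A ≡ ∀x ¬A, De Morgan for ∧/∨):
  (\forall q\, \exists n\, (\neg D(q) \land \neg C(n,q))) \lor (\forall j\, R(j)) \lor (\exists l\, \forall i\, (R(i) \lor D(l)))
All bound variables are already distinct, so no renaming is needed.
Pull the quantifiers to the front (each side's bound variable is not free in the other side):
  \forall q\, \exists n\, \forall j\, \exists l\, \forall i\, (\neg D(q) \land \neg C(n,q) \lor R(j) \lor R(i) \lor D(l))
The quantifier \forall j sits under an even number of negations (counting the antecedent side of each →), so it remains universal.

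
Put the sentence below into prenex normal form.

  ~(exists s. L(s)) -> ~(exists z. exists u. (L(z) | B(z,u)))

Eliminate → and ↔ using ¬ and ∨.
  ~~(exists s. L(s)) | ~(exists z. exists u. (L(z) | B(z,u)))
Move each ¬ inward, flipping quantifiers it crosses:
  (exists s. L(s)) | (forall z. forall u. (~L(z) & ~B(z,u)))
All bound variables are already distinct, so no renaming is needed.
Extract every quantifier outward, since the variables are now distinct and don't occur free across branches:
  exists s. forall z. forall u. (L(s) | ~L(z) & ~B(z,u))

exists s. forall z. forall u. (L(s) | ~L(z) & ~B(z,u))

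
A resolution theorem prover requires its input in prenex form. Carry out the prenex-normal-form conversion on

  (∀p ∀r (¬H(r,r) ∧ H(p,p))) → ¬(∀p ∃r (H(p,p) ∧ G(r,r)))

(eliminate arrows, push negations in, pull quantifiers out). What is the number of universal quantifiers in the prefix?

1

Eliminate → and ↔ using ¬ and ∨.
  ¬(∀p ∀r (¬H(r,r) ∧ H(p,p))) ∨ ¬(∀p ∃r (H(p,p) ∧ G(r,r)))
Move each ¬ inward, flipping quantifiers it crosses:
  (∃p ∃r (H(r,r) ∨ ¬H(p,p))) ∨ (∃p ∀r (¬H(p,p) ∨ ¬G(r,r)))
Standardize variables apart so no two quantifiers bind the same name: p↦c, r↦x.
  (∃p ∃r (H(r,r) ∨ ¬H(p,p))) ∨ (∃c ∀x (¬H(c,c) ∨ ¬G(x,x)))
Extract every quantifier outward, since the variables are now distinct and don't occur free across branches:
  ∃p ∃r ∃c ∀x (H(r,r) ∨ ¬H(p,p) ∨ ¬H(c,c) ∨ ¬G(x,x))
The prefix is ∃p ∃r ∃c ∀x: 1 universal, 3 existential.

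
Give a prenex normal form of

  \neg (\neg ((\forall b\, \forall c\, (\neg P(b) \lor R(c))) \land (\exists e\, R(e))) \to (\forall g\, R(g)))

First replace A → B with ¬A ∨ B.
  \neg (\neg \neg ((\forall b\, \forall c\, (\neg P(b) \lor R(c))) \land (\exists e\, R(e))) \lor (\forall g\, R(g)))
Move each ¬ inward, flipping quantifiers it crosses:
  ((\exists b\, \exists c\, (P(b) \land \neg R(c))) \lor (\forall e\, \neg R(e))) \land (\exists g\, \neg R(g))
Extract every quantifier outward, since the variables are now distinct and don't occur free across branches:
  \exists b\, \exists c\, \forall e\, \exists g\, ((P(b) \land \neg R(c) \lor \neg R(e)) \land \neg R(g))

\exists b\, \exists c\, \forall e\, \exists g\, ((P(b) \land \neg R(c) \lor \neg R(e)) \land \neg R(g))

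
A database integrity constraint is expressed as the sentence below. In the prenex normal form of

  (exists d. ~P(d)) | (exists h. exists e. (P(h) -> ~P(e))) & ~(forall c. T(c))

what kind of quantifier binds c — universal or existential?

existential

Eliminate → and ↔ using ¬ and ∨.
  (exists d. ~P(d)) | (exists h. exists e. (~P(h) | ~P(e))) & ~(forall c. T(c))
Drive negations inward (¬∀x A ≡ ∃x ¬A, ¬∃x A ≡ ∀x ¬A, De Morgan for ∧/∨):
  (exists d. ~P(d)) | (exists h. exists e. (~P(h) | ~P(e))) & (exists c. ~T(c))
All bound variables are already distinct, so no renaming is needed.
Pull the quantifiers to the front (each side's bound variable is not free in the other side):
  exists d. exists h. exists e. exists c. (~P(d) | (~P(h) | ~P(e)) & ~T(c))
The quantifier forall c sits under an odd number of negations (counting the antecedent side of each →), so it flips to exists c.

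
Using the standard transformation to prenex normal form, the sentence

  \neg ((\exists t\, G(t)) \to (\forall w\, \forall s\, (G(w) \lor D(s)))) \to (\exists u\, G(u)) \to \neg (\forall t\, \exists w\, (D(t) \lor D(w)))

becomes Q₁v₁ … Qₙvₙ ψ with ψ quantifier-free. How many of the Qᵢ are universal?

Eliminate → and ↔ using ¬ and ∨.
  \neg \neg (\neg (\exists t\, G(t)) \lor (\forall w\, \forall s\, (G(w) \lor D(s)))) \lor \neg (\exists u\, G(u)) \lor \neg (\forall t\, \exists w\, (D(t) \lor D(w)))
Push ¬ through the quantifiers and connectives to reach negation normal form:
  (\forall t\, \neg G(t)) \lor (\forall w\, \forall s\, (G(w) \lor D(s))) \lor (\forall u\, \neg G(u)) \lor (\exists t\, \forall w\, (\neg D(t) \land \neg D(w)))
Rename bound variables to avoid capture: t↦v1, w↦r.
  (\forall t\, \neg G(t)) \lor (\forall w\, \forall s\, (G(w) \lor D(s))) \lor (\forall u\, \neg G(u)) \lor (\exists v1\, \forall r\, (\neg D(v1) \land \neg D(r)))
Pull the quantifiers to the front (each side's bound variable is not free in the other side):
  \forall t\, \forall w\, \forall s\, \forall u\, \exists v1\, \forall r\, (\neg G(t) \lor G(w) \lor D(s) \lor \neg G(u) \lor \neg D(v1) \land \neg D(r))
The prefix is \forall t \forall w \forall s \forall u \exists v1 \forall r: 5 universal, 1 existential.

5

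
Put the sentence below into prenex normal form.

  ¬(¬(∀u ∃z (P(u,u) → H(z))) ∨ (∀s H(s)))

Eliminate → and ↔ using ¬ and ∨.
  ¬(¬(∀u ∃z (¬P(u,u) ∨ H(z))) ∨ (∀s H(s)))
Move each ¬ inward, flipping quantifiers it crosses:
  (∀u ∃z (¬P(u,u) ∨ H(z))) ∧ (∃s ¬H(s))
All bound variables are already distinct, so no renaming is needed.
Pull the quantifiers to the front (each side's bound variable is not free in the other side):
  ∀u ∃z ∃s ((¬P(u,u) ∨ H(z)) ∧ ¬H(s))

∀u ∃z ∃s ((¬P(u,u) ∨ H(z)) ∧ ¬H(s))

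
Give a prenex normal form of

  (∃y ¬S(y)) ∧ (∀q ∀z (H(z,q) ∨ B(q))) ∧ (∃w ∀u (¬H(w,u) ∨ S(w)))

All bound variables are already distinct, so no renaming is needed.
Extract every quantifier outward, since the variables are now distinct and don't occur free across branches:
  ∃y ∀q ∀z ∃w ∀u (¬S(y) ∧ (H(z,q) ∨ B(q)) ∧ (¬H(w,u) ∨ S(w)))

∃y ∀q ∀z ∃w ∀u (¬S(y) ∧ (H(z,q) ∨ B(q)) ∧ (¬H(w,u) ∨ S(w)))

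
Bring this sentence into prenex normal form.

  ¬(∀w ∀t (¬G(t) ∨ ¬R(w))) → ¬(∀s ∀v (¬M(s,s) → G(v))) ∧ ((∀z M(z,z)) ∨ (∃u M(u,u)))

∀w ∀t ∃s ∃v ∀z ∃u (¬G(t) ∨ ¬R(w) ∨ ¬M(s,s) ∧ ¬G(v) ∧ (M(z,z) ∨ M(u,u)))

Rewrite implications/biconditionals: A → B as ¬A ∨ B.
  ¬¬(∀w ∀t (¬G(t) ∨ ¬R(w))) ∨ ¬(∀s ∀v (¬¬M(s,s) ∨ G(v))) ∧ ((∀z M(z,z)) ∨ (∃u M(u,u)))
Move each ¬ inward, flipping quantifiers it crosses:
  (∀w ∀t (¬G(t) ∨ ¬R(w))) ∨ (∃s ∃v (¬M(s,s) ∧ ¬G(v))) ∧ ((∀z M(z,z)) ∨ (∃u M(u,u)))
All bound variables are already distinct, so no renaming is needed.
Pull the quantifiers to the front (each side's bound variable is not free in the other side):
  ∀w ∀t ∃s ∃v ∀z ∃u (¬G(t) ∨ ¬R(w) ∨ ¬M(s,s) ∧ ¬G(v) ∧ (M(z,z) ∨ M(u,u)))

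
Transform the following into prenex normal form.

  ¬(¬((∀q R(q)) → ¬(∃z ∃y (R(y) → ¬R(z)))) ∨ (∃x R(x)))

Eliminate → and ↔ using ¬ and ∨.
  ¬(¬(¬(∀q R(q)) ∨ ¬(∃z ∃y (¬R(y) ∨ ¬R(z)))) ∨ (∃x R(x)))
Push ¬ through the quantifiers and connectives to reach negation normal form:
  ((∃q ¬R(q)) ∨ (∀z ∀y (R(y) ∧ R(z)))) ∧ (∀x ¬R(x))
All bound variables are already distinct, so no renaming is needed.
Finally move all quantifiers to the prefix:
  ∃q ∀z ∀y ∀x ((¬R(q) ∨ R(y) ∧ R(z)) ∧ ¬R(x))

∃q ∀z ∀y ∀x ((¬R(q) ∨ R(y) ∧ R(z)) ∧ ¬R(x))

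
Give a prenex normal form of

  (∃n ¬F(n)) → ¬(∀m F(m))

∀n ∃m (F(n) ∨ ¬F(m))

First replace A → B with ¬A ∨ B.
  ¬(∃n ¬F(n)) ∨ ¬(∀m F(m))
Push ¬ through the quantifiers and connectives to reach negation normal form:
  (∀n F(n)) ∨ (∃m ¬F(m))
All bound variables are already distinct, so no renaming is needed.
Extract every quantifier outward, since the variables are now distinct and don't occur free across branches:
  ∀n ∃m (F(n) ∨ ¬F(m))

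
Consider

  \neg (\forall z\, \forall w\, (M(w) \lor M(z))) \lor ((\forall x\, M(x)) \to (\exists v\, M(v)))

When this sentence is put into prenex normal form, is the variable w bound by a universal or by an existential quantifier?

existential

First replace A → B with ¬A ∨ B.
  \neg (\forall z\, \forall w\, (M(w) \lor M(z))) \lor \neg (\forall x\, M(x)) \lor (\exists v\, M(v))
Push ¬ through the quantifiers and connectives to reach negation normal form:
  (\exists z\, \exists w\, (\neg M(w) \land \neg M(z))) \lor (\exists x\, \neg M(x)) \lor (\exists v\, M(v))
Pull the quantifiers to the front (each side's bound variable is not free in the other side):
  \exists z\, \exists w\, \exists x\, \exists v\, (\neg M(w) \land \neg M(z) \lor \neg M(x) \lor M(v))
The quantifier \forall w sits under an odd number of negations (counting the antecedent side of each →), so it flips to \exists w.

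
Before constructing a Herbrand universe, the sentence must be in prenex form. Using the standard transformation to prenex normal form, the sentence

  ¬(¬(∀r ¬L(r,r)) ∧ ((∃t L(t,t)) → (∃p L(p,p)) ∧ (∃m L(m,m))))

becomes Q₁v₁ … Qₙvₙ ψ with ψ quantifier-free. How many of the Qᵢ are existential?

1

Eliminate → and ↔ using ¬ and ∨.
  ¬(¬(∀r ¬L(r,r)) ∧ (¬(∃t L(t,t)) ∨ (∃p L(p,p)) ∧ (∃m L(m,m))))
Drive negations inward (¬∀x A ≡ ∃x ¬A, ¬∃x A ≡ ∀x ¬A, De Morgan for ∧/∨):
  (∀r ¬L(r,r)) ∨ (∃t L(t,t)) ∧ ((∀p ¬L(p,p)) ∨ (∀m ¬L(m,m)))
All bound variables are already distinct, so no renaming is needed.
Extract every quantifier outward, since the variables are now distinct and don't occur free across branches:
  ∀r ∃t ∀p ∀m (¬L(r,r) ∨ L(t,t) ∧ (¬L(p,p) ∨ ¬L(m,m)))
The prefix is ∀r ∃t ∀p ∀m: 3 universal, 1 existential.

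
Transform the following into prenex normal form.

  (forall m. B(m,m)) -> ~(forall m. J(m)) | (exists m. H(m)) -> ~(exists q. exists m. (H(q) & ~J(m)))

Rewrite implications/biconditionals: A → B as ¬A ∨ B.
  ~(forall m. B(m,m)) | ~(~(forall m. J(m)) | (exists m. H(m))) | ~(exists q. exists m. (H(q) & ~J(m)))
Move each ¬ inward, flipping quantifiers it crosses:
  (exists m. ~B(m,m)) | (forall m. J(m)) & (forall m. ~H(m)) | (forall q. forall m. (~H(q) | J(m)))
Standardize variables apart so no two quantifiers bind the same name: m↦u1, m↦x, m↦w.
  (exists m. ~B(m,m)) | (forall u1. J(u1)) & (forall x. ~H(x)) | (forall q. forall w. (~H(q) | J(w)))
Pull the quantifiers to the front (each side's bound variable is not free in the other side):
  exists m. forall u1. forall x. forall q. forall w. (~B(m,m) | J(u1) & ~H(x) | ~H(q) | J(w))

exists m. forall u1. forall x. forall q. forall w. (~B(m,m) | J(u1) & ~H(x) | ~H(q) | J(w))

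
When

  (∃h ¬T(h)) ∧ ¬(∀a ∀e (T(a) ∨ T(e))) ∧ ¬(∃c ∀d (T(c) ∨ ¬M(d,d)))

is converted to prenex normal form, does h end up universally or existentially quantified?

Move each ¬ inward, flipping quantifiers it crosses:
  (∃h ¬T(h)) ∧ (∃a ∃e (¬T(a) ∧ ¬T(e))) ∧ (∀c ∃d (¬T(c) ∧ M(d,d)))
Finally move all quantifiers to the prefix:
  ∃h ∃a ∃e ∀c ∃d (¬T(h) ∧ ¬T(a) ∧ ¬T(e) ∧ ¬T(c) ∧ M(d,d))
The quantifier ∃h sits under an even number of negations, so it remains existential.

existential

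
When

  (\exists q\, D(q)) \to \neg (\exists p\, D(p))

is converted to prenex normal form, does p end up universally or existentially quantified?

universal

Eliminate → and ↔ using ¬ and ∨.
  \neg (\exists q\, D(q)) \lor \neg (\exists p\, D(p))
Move each ¬ inward, flipping quantifiers it crosses:
  (\forall q\, \neg D(q)) \lor (\forall p\, \neg D(p))
All bound variables are already distinct, so no renaming is needed.
Pull the quantifiers to the front (each side's bound variable is not free in the other side):
  \forall q\, \forall p\, (\neg D(q) \lor \neg D(p))
The quantifier \exists p sits under an odd number of negations (counting the antecedent side of each →), so it flips to \forall p.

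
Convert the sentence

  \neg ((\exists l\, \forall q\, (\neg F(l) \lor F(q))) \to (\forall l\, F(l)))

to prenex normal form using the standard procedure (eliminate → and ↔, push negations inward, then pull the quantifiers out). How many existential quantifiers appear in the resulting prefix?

2

First replace A → B with ¬A ∨ B.
  \neg (\neg (\exists l\, \forall q\, (\neg F(l) \lor F(q))) \lor (\forall l\, F(l)))
Push ¬ through the quantifiers and connectives to reach negation normal form:
  (\exists l\, \forall q\, (\neg F(l) \lor F(q))) \land (\exists l\, \neg F(l))
Standardize variables apart so no two quantifiers bind the same name: l↦b.
  (\exists l\, \forall q\, (\neg F(l) \lor F(q))) \land (\exists b\, \neg F(b))
Finally move all quantifiers to the prefix:
  \exists l\, \forall q\, \exists b\, ((\neg F(l) \lor F(q)) \land \neg F(b))
The prefix is \exists l \forall q \exists b: 1 universal, 2 existential.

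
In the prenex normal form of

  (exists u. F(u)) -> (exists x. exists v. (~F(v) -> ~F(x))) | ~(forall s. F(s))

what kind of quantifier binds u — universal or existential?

Eliminate → and ↔ using ¬ and ∨.
  ~(exists u. F(u)) | (exists x. exists v. (~~F(v) | ~F(x))) | ~(forall s. F(s))
Drive negations inward (¬∀x A ≡ ∃x ¬A, ¬∃x A ≡ ∀x ¬A, De Morgan for ∧/∨):
  (forall u. ~F(u)) | (exists x. exists v. (F(v) | ~F(x))) | (exists s. ~F(s))
All bound variables are already distinct, so no renaming is needed.
Pull the quantifiers to the front (each side's bound variable is not free in the other side):
  forall u. exists x. exists v. exists s. (~F(u) | F(v) | ~F(x) | ~F(s))
The quantifier exists u sits under an odd number of negations (counting the antecedent side of each →), so it flips to forall u.

universal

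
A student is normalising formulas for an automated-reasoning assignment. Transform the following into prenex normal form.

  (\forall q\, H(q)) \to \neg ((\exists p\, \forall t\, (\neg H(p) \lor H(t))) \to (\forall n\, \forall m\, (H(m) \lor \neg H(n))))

\exists q\, \exists p\, \forall t\, \exists n\, \exists m\, (\neg H(q) \lor (\neg H(p) \lor H(t)) \land \neg H(m) \land H(n))

First replace A → B with ¬A ∨ B.
  \neg (\forall q\, H(q)) \lor \neg (\neg (\exists p\, \forall t\, (\neg H(p) \lor H(t))) \lor (\forall n\, \forall m\, (H(m) \lor \neg H(n))))
Move each ¬ inward, flipping quantifiers it crosses:
  (\exists q\, \neg H(q)) \lor (\exists p\, \forall t\, (\neg H(p) \lor H(t))) \land (\exists n\, \exists m\, (\neg H(m) \land H(n)))
All bound variables are already distinct, so no renaming is needed.
Pull the quantifiers to the front (each side's bound variable is not free in the other side):
  \exists q\, \exists p\, \forall t\, \exists n\, \exists m\, (\neg H(q) \lor (\neg H(p) \lor H(t)) \land \neg H(m) \land H(n))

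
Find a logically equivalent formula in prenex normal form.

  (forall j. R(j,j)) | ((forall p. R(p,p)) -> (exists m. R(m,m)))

Eliminate → and ↔ using ¬ and ∨.
  (forall j. R(j,j)) | ~(forall p. R(p,p)) | (exists m. R(m,m))
Drive negations inward (¬∀x A ≡ ∃x ¬A, ¬∃x A ≡ ∀x ¬A, De Morgan for ∧/∨):
  (forall j. R(j,j)) | (exists p. ~R(p,p)) | (exists m. R(m,m))
All bound variables are already distinct, so no renaming is needed.
Pull the quantifiers to the front (each side's bound variable is not free in the other side):
  forall j. exists p. exists m. (R(j,j) | ~R(p,p) | R(m,m))

forall j. exists p. exists m. (R(j,j) | ~R(p,p) | R(m,m))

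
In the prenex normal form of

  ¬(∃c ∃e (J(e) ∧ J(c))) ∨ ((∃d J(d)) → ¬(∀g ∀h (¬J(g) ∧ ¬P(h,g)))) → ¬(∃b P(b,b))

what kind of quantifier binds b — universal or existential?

universal

Rewrite implications/biconditionals: A → B as ¬A ∨ B.
  ¬(¬(∃c ∃e (J(e) ∧ J(c))) ∨ ¬(∃d J(d)) ∨ ¬(∀g ∀h (¬J(g) ∧ ¬P(h,g)))) ∨ ¬(∃b P(b,b))
Drive negations inward (¬∀x A ≡ ∃x ¬A, ¬∃x A ≡ ∀x ¬A, De Morgan for ∧/∨):
  (∃c ∃e (J(e) ∧ J(c))) ∧ (∃d J(d)) ∧ (∀g ∀h (¬J(g) ∧ ¬P(h,g))) ∨ (∀b ¬P(b,b))
All bound variables are already distinct, so no renaming is needed.
Finally move all quantifiers to the prefix:
  ∃c ∃e ∃d ∀g ∀h ∀b (J(e) ∧ J(c) ∧ J(d) ∧ ¬J(g) ∧ ¬P(h,g) ∨ ¬P(b,b))
The quantifier ∃b sits under an odd number of negations (counting the antecedent side of each →), so it flips to ∀b.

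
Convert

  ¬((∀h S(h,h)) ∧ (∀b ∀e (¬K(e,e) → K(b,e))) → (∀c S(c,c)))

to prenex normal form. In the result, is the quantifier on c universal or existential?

existential

Eliminate → and ↔ using ¬ and ∨.
  ¬(¬((∀h S(h,h)) ∧ (∀b ∀e (¬¬K(e,e) ∨ K(b,e)))) ∨ (∀c S(c,c)))
Push ¬ through the quantifiers and connectives to reach negation normal form:
  (∀h S(h,h)) ∧ (∀b ∀e (K(e,e) ∨ K(b,e))) ∧ (∃c ¬S(c,c))
All bound variables are already distinct, so no renaming is needed.
Pull the quantifiers to the front (each side's bound variable is not free in the other side):
  ∀h ∀b ∀e ∃c (S(h,h) ∧ (K(e,e) ∨ K(b,e)) ∧ ¬S(c,c))
The quantifier ∀c sits under an odd number of negations (counting the antecedent side of each →), so it flips to ∃c.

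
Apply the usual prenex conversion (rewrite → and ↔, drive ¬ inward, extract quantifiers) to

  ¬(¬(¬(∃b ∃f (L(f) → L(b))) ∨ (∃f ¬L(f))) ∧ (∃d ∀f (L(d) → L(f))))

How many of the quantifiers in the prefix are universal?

3

First replace A → B with ¬A ∨ B.
  ¬(¬(¬(∃b ∃f (¬L(f) ∨ L(b))) ∨ (∃f ¬L(f))) ∧ (∃d ∀f (¬L(d) ∨ L(f))))
Push ¬ through the quantifiers and connectives to reach negation normal form:
  (∀b ∀f (L(f) ∧ ¬L(b))) ∨ (∃f ¬L(f)) ∨ (∀d ∃f (L(d) ∧ ¬L(f)))
Give each quantifier a distinct variable: f↦p, f↦w1.
  (∀b ∀f (L(f) ∧ ¬L(b))) ∨ (∃p ¬L(p)) ∨ (∀d ∃w1 (L(d) ∧ ¬L(w1)))
Pull the quantifiers to the front (each side's bound variable is not free in the other side):
  ∀b ∀f ∃p ∀d ∃w1 (L(f) ∧ ¬L(b) ∨ ¬L(p) ∨ L(d) ∧ ¬L(w1))
The prefix is ∀b ∀f ∃p ∀d ∃w1: 3 universal, 2 existential.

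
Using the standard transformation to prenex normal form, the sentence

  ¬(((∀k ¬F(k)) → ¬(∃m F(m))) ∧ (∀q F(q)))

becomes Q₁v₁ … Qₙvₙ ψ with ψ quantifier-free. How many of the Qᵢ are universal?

Eliminate → and ↔ using ¬ and ∨.
  ¬((¬(∀k ¬F(k)) ∨ ¬(∃m F(m))) ∧ (∀q F(q)))
Drive negations inward (¬∀x A ≡ ∃x ¬A, ¬∃x A ≡ ∀x ¬A, De Morgan for ∧/∨):
  (∀k ¬F(k)) ∧ (∃m F(m)) ∨ (∃q ¬F(q))
Extract every quantifier outward, since the variables are now distinct and don't occur free across branches:
  ∀k ∃m ∃q (¬F(k) ∧ F(m) ∨ ¬F(q))
The prefix is ∀k ∃m ∃q: 1 universal, 2 existential.

1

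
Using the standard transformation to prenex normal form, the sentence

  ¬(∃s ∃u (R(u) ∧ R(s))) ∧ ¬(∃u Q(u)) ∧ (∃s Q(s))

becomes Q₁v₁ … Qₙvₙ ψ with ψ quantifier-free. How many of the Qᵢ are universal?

Push ¬ through the quantifiers and connectives to reach negation normal form:
  (∀s ∀u (¬R(u) ∨ ¬R(s))) ∧ (∀u ¬Q(u)) ∧ (∃s Q(s))
Standardize variables apart so no two quantifiers bind the same name: u↦r, s↦p.
  (∀s ∀u (¬R(u) ∨ ¬R(s))) ∧ (∀r ¬Q(r)) ∧ (∃p Q(p))
Extract every quantifier outward, since the variables are now distinct and don't occur free across branches:
  ∀s ∀u ∀r ∃p ((¬R(u) ∨ ¬R(s)) ∧ ¬Q(r) ∧ Q(p))
The prefix is ∀s ∀u ∀r ∃p: 3 universal, 1 existential.

3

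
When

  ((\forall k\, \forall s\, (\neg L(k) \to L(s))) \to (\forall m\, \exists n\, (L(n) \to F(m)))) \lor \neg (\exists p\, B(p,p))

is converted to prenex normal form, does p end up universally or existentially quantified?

Rewrite implications/biconditionals: A → B as ¬A ∨ B.
  \neg (\forall k\, \forall s\, (\neg \neg L(k) \lor L(s))) \lor (\forall m\, \exists n\, (\neg L(n) \lor F(m))) \lor \neg (\exists p\, B(p,p))
Push ¬ through the quantifiers and connectives to reach negation normal form:
  (\exists k\, \exists s\, (\neg L(k) \land \neg L(s))) \lor (\forall m\, \exists n\, (\neg L(n) \lor F(m))) \lor (\forall p\, \neg B(p,p))
All bound variables are already distinct, so no renaming is needed.
Finally move all quantifiers to the prefix:
  \exists k\, \exists s\, \forall m\, \exists n\, \forall p\, (\neg L(k) \land \neg L(s) \lor \neg L(n) \lor F(m) \lor \neg B(p,p))
The quantifier \exists p sits under an odd number of negations (counting the antecedent side of each →), so it flips to \forall p.

universal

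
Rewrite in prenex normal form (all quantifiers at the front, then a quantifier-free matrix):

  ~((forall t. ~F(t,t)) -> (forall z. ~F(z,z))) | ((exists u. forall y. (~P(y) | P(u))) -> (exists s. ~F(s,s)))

Rewrite implications/biconditionals: A → B as ¬A ∨ B.
  ~(~(forall t. ~F(t,t)) | (forall z. ~F(z,z))) | ~(exists u. forall y. (~P(y) | P(u))) | (exists s. ~F(s,s))
Move each ¬ inward, flipping quantifiers it crosses:
  (forall t. ~F(t,t)) & (exists z. F(z,z)) | (forall u. exists y. (P(y) & ~P(u))) | (exists s. ~F(s,s))
Pull the quantifiers to the front (each side's bound variable is not free in the other side):
  forall t. exists z. forall u. exists y. exists s. (~F(t,t) & F(z,z) | P(y) & ~P(u) | ~F(s,s))

forall t. exists z. forall u. exists y. exists s. (~F(t,t) & F(z,z) | P(y) & ~P(u) | ~F(s,s))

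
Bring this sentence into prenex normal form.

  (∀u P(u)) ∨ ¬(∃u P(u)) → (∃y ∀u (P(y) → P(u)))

First replace A → B with ¬A ∨ B.
  ¬((∀u P(u)) ∨ ¬(∃u P(u))) ∨ (∃y ∀u (¬P(y) ∨ P(u)))
Move each ¬ inward, flipping quantifiers it crosses:
  (∃u ¬P(u)) ∧ (∃u P(u)) ∨ (∃y ∀u (¬P(y) ∨ P(u)))
Rename bound variables to avoid capture: u↦b, u↦z1.
  (∃u ¬P(u)) ∧ (∃b P(b)) ∨ (∃y ∀z1 (¬P(y) ∨ P(z1)))
Extract every quantifier outward, since the variables are now distinct and don't occur free across branches:
  ∃u ∃b ∃y ∀z1 (¬P(u) ∧ P(b) ∨ ¬P(y) ∨ P(z1))

∃u ∃b ∃y ∀z1 (¬P(u) ∧ P(b) ∨ ¬P(y) ∨ P(z1))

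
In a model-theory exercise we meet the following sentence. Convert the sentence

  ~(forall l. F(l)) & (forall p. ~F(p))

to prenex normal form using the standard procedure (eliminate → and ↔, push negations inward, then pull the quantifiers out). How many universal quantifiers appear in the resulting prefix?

Drive negations inward (¬∀x A ≡ ∃x ¬A, ¬∃x A ≡ ∀x ¬A, De Morgan for ∧/∨):
  (exists l. ~F(l)) & (forall p. ~F(p))
All bound variables are already distinct, so no renaming is needed.
Finally move all quantifiers to the prefix:
  exists l. forall p. (~F(l) & ~F(p))
The prefix is exists l forall p: 1 universal, 1 existential.

1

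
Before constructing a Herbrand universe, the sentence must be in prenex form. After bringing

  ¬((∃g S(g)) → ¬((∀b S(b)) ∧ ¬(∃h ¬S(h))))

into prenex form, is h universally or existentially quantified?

First replace A → B with ¬A ∨ B.
  ¬(¬(∃g S(g)) ∨ ¬((∀b S(b)) ∧ ¬(∃h ¬S(h))))
Drive negations inward (¬∀x A ≡ ∃x ¬A, ¬∃x A ≡ ∀x ¬A, De Morgan for ∧/∨):
  (∃g S(g)) ∧ (∀b S(b)) ∧ (∀h S(h))
All bound variables are already distinct, so no renaming is needed.
Pull the quantifiers to the front (each side's bound variable is not free in the other side):
  ∃g ∀b ∀h (S(g) ∧ S(b) ∧ S(h))
The quantifier ∃h sits under an odd number of negations (counting the antecedent side of each →), so it flips to ∀h.

universal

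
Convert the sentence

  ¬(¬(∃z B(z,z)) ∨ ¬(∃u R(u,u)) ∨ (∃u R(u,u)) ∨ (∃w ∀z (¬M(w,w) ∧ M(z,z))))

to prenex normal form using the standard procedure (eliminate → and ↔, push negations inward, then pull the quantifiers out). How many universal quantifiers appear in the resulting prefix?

Move each ¬ inward, flipping quantifiers it crosses:
  (∃z B(z,z)) ∧ (∃u R(u,u)) ∧ (∀u ¬R(u,u)) ∧ (∀w ∃z (M(w,w) ∨ ¬M(z,z)))
Give each quantifier a distinct variable: u↦x, z↦z1.
  (∃z B(z,z)) ∧ (∃u R(u,u)) ∧ (∀x ¬R(x,x)) ∧ (∀w ∃z1 (M(w,w) ∨ ¬M(z1,z1)))
Pull the quantifiers to the front (each side's bound variable is not free in the other side):
  ∃z ∃u ∀x ∀w ∃z1 (B(z,z) ∧ R(u,u) ∧ ¬R(x,x) ∧ (M(w,w) ∨ ¬M(z1,z1)))
The prefix is ∃z ∃u ∀x ∀w ∃z1: 2 universal, 3 existential.

2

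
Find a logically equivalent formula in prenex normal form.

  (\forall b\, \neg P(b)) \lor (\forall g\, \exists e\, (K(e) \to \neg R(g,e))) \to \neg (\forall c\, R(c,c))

First replace A → B with ¬A ∨ B.
  \neg ((\forall b\, \neg P(b)) \lor (\forall g\, \exists e\, (\neg K(e) \lor \neg R(g,e)))) \lor \neg (\forall c\, R(c,c))
Push ¬ through the quantifiers and connectives to reach negation normal form:
  (\exists b\, P(b)) \land (\exists g\, \forall e\, (K(e) \land R(g,e))) \lor (\exists c\, \neg R(c,c))
All bound variables are already distinct, so no renaming is needed.
Pull the quantifiers to the front (each side's bound variable is not free in the other side):
  \exists b\, \exists g\, \forall e\, \exists c\, (P(b) \land K(e) \land R(g,e) \lor \neg R(c,c))

\exists b\, \exists g\, \forall e\, \exists c\, (P(b) \land K(e) \land R(g,e) \lor \neg R(c,c))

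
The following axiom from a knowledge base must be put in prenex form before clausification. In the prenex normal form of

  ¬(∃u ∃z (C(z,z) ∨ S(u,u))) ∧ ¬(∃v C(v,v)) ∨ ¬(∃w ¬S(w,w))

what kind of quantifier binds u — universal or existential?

Move each ¬ inward, flipping quantifiers it crosses:
  (∀u ∀z (¬C(z,z) ∧ ¬S(u,u))) ∧ (∀v ¬C(v,v)) ∨ (∀w S(w,w))
Pull the quantifiers to the front (each side's bound variable is not free in the other side):
  ∀u ∀z ∀v ∀w (¬C(z,z) ∧ ¬S(u,u) ∧ ¬C(v,v) ∨ S(w,w))
The quantifier ∃u sits under an odd number of negations, so it flips to ∀u.

universal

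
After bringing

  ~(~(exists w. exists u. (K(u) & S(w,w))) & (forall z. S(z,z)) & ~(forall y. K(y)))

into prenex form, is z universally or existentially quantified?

Drive negations inward (¬∀x A ≡ ∃x ¬A, ¬∃x A ≡ ∀x ¬A, De Morgan for ∧/∨):
  (exists w. exists u. (K(u) & S(w,w))) | (exists z. ~S(z,z)) | (forall y. K(y))
Pull the quantifiers to the front (each side's bound variable is not free in the other side):
  exists w. exists u. exists z. forall y. (K(u) & S(w,w) | ~S(z,z) | K(y))
The quantifier forall z sits under an odd number of negations, so it flips to exists z.

existential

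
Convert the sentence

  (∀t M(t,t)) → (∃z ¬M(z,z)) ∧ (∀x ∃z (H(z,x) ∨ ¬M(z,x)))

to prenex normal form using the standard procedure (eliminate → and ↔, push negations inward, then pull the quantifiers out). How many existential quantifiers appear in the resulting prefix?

Rewrite implications/biconditionals: A → B as ¬A ∨ B.
  ¬(∀t M(t,t)) ∨ (∃z ¬M(z,z)) ∧ (∀x ∃z (H(z,x) ∨ ¬M(z,x)))
Drive negations inward (¬∀x A ≡ ∃x ¬A, ¬∃x A ≡ ∀x ¬A, De Morgan for ∧/∨):
  (∃t ¬M(t,t)) ∨ (∃z ¬M(z,z)) ∧ (∀x ∃z (H(z,x) ∨ ¬M(z,x)))
Give each quantifier a distinct variable: z↦a.
  (∃t ¬M(t,t)) ∨ (∃z ¬M(z,z)) ∧ (∀x ∃a (H(a,x) ∨ ¬M(a,x)))
Extract every quantifier outward, since the variables are now distinct and don't occur free across branches:
  ∃t ∃z ∀x ∃a (¬M(t,t) ∨ ¬M(z,z) ∧ (H(a,x) ∨ ¬M(a,x)))
The prefix is ∃t ∃z ∀x ∃a: 1 universal, 3 existential.

3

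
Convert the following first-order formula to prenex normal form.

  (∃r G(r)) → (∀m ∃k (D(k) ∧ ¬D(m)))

∀r ∀m ∃k (¬G(r) ∨ D(k) ∧ ¬D(m))

Eliminate → and ↔ using ¬ and ∨.
  ¬(∃r G(r)) ∨ (∀m ∃k (D(k) ∧ ¬D(m)))
Move each ¬ inward, flipping quantifiers it crosses:
  (∀r ¬G(r)) ∨ (∀m ∃k (D(k) ∧ ¬D(m)))
Finally move all quantifiers to the prefix:
  ∀r ∀m ∃k (¬G(r) ∨ D(k) ∧ ¬D(m))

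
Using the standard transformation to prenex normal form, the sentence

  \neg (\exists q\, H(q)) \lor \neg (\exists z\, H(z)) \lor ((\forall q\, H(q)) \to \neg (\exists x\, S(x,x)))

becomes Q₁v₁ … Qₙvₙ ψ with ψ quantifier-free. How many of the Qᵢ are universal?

Rewrite implications/biconditionals: A → B as ¬A ∨ B.
  \neg (\exists q\, H(q)) \lor \neg (\exists z\, H(z)) \lor \neg (\forall q\, H(q)) \lor \neg (\exists x\, S(x,x))
Push ¬ through the quantifiers and connectives to reach negation normal form:
  (\forall q\, \neg H(q)) \lor (\forall z\, \neg H(z)) \lor (\exists q\, \neg H(q)) \lor (\forall x\, \neg S(x,x))
Standardize variables apart so no two quantifiers bind the same name: q↦a.
  (\forall q\, \neg H(q)) \lor (\forall z\, \neg H(z)) \lor (\exists a\, \neg H(a)) \lor (\forall x\, \neg S(x,x))
Extract every quantifier outward, since the variables are now distinct and don't occur free across branches:
  \forall q\, \forall z\, \exists a\, \forall x\, (\neg H(q) \lor \neg H(z) \lor \neg H(a) \lor \neg S(x,x))
The prefix is \forall q \forall z \exists a \forall x: 3 universal, 1 existential.

3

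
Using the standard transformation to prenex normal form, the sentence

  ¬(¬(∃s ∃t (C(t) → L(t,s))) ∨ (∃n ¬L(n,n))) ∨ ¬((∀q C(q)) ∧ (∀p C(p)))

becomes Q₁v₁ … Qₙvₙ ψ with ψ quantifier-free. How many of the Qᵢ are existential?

Eliminate → and ↔ using ¬ and ∨.
  ¬(¬(∃s ∃t (¬C(t) ∨ L(t,s))) ∨ (∃n ¬L(n,n))) ∨ ¬((∀q C(q)) ∧ (∀p C(p)))
Drive negations inward (¬∀x A ≡ ∃x ¬A, ¬∃x A ≡ ∀x ¬A, De Morgan for ∧/∨):
  (∃s ∃t (¬C(t) ∨ L(t,s))) ∧ (∀n L(n,n)) ∨ (∃q ¬C(q)) ∨ (∃p ¬C(p))
Finally move all quantifiers to the prefix:
  ∃s ∃t ∀n ∃q ∃p ((¬C(t) ∨ L(t,s)) ∧ L(n,n) ∨ ¬C(q) ∨ ¬C(p))
The prefix is ∃s ∃t ∀n ∃q ∃p: 1 universal, 4 existential.

4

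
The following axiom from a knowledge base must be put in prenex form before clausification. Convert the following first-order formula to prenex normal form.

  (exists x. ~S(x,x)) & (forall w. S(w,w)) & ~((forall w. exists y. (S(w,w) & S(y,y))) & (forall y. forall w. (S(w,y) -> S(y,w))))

First replace A → B with ¬A ∨ B.
  (exists x. ~S(x,x)) & (forall w. S(w,w)) & ~((forall w. exists y. (S(w,w) & S(y,y))) & (forall y. forall w. (~S(w,y) | S(y,w))))
Push ¬ through the quantifiers and connectives to reach negation normal form:
  (exists x. ~S(x,x)) & (forall w. S(w,w)) & ((exists w. forall y. (~S(w,w) | ~S(y,y))) | (exists y. exists w. (S(w,y) & ~S(y,w))))
Rename bound variables to avoid capture: w↦q, y↦z1, w↦p.
  (exists x. ~S(x,x)) & (forall w. S(w,w)) & ((exists q. forall y. (~S(q,q) | ~S(y,y))) | (exists z1. exists p. (S(p,z1) & ~S(z1,p))))
Finally move all quantifiers to the prefix:
  exists x. forall w. exists q. forall y. exists z1. exists p. (~S(x,x) & S(w,w) & (~S(q,q) | ~S(y,y) | S(p,z1) & ~S(z1,p)))

exists x. forall w. exists q. forall y. exists z1. exists p. (~S(x,x) & S(w,w) & (~S(q,q) | ~S(y,y) | S(p,z1) & ~S(z1,p)))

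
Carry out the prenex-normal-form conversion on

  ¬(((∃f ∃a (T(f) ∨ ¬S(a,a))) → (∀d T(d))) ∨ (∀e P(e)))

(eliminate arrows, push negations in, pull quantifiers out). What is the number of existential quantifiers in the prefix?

Eliminate → and ↔ using ¬ and ∨.
  ¬(¬(∃f ∃a (T(f) ∨ ¬S(a,a))) ∨ (∀d T(d)) ∨ (∀e P(e)))
Push ¬ through the quantifiers and connectives to reach negation normal form:
  (∃f ∃a (T(f) ∨ ¬S(a,a))) ∧ (∃d ¬T(d)) ∧ (∃e ¬P(e))
All bound variables are already distinct, so no renaming is needed.
Pull the quantifiers to the front (each side's bound variable is not free in the other side):
  ∃f ∃a ∃d ∃e ((T(f) ∨ ¬S(a,a)) ∧ ¬T(d) ∧ ¬P(e))
The prefix is ∃f ∃a ∃d ∃e: 0 universal, 4 existential.

4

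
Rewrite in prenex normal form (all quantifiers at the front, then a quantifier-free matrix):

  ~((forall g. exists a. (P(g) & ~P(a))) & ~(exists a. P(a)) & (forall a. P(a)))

exists g. forall a. exists z. exists v1. (~P(g) | P(a) | P(z) | ~P(v1))

Drive negations inward (¬∀x A ≡ ∃x ¬A, ¬∃x A ≡ ∀x ¬A, De Morgan for ∧/∨):
  (exists g. forall a. (~P(g) | P(a))) | (exists a. P(a)) | (exists a. ~P(a))
Rename bound variables to avoid capture: a↦z, a↦v1.
  (exists g. forall a. (~P(g) | P(a))) | (exists z. P(z)) | (exists v1. ~P(v1))
Pull the quantifiers to the front (each side's bound variable is not free in the other side):
  exists g. forall a. exists z. exists v1. (~P(g) | P(a) | P(z) | ~P(v1))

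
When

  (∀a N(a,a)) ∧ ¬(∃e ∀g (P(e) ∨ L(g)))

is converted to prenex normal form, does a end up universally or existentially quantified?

universal

Drive negations inward (¬∀x A ≡ ∃x ¬A, ¬∃x A ≡ ∀x ¬A, De Morgan for ∧/∨):
  (∀a N(a,a)) ∧ (∀e ∃g (¬P(e) ∧ ¬L(g)))
All bound variables are already distinct, so no renaming is needed.
Extract every quantifier outward, since the variables are now distinct and don't occur free across branches:
  ∀a ∀e ∃g (N(a,a) ∧ ¬P(e) ∧ ¬L(g))
The quantifier ∀a sits under an even number of negations, so it remains universal.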